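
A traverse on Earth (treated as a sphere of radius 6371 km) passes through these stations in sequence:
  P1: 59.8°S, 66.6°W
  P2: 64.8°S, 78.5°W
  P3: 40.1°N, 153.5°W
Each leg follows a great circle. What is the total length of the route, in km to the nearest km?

14159 km

Leg P1→P2: central angle 0.1298 rad, distance 826.8 km.
Leg P2→P3: central angle 2.0927 rad, distance 13332.6 km.
Total: 826.8 + 13332.6 ≈ 14159 km.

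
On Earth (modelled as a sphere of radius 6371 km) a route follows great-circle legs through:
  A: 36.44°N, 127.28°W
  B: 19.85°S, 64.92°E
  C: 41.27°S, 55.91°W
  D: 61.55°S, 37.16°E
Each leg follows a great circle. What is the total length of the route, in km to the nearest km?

34927 km

Leg A→B: central angle 2.7972 rad, distance 17821.0 km.
Leg B→C: central angle 1.7096 rad, distance 10891.7 km.
Leg C→D: central angle 0.9755 rad, distance 6214.8 km.
Total: 17821.0 + 10891.7 + 6214.8 ≈ 34927 km.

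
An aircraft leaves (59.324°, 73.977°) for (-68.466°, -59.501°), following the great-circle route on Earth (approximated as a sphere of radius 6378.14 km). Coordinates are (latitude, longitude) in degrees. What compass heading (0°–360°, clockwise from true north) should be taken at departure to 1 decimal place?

Δλ = -133.478° = -2.3296 rad.
y = sin Δλ · cos φ₂ = (-0.7256)(0.3671) = -0.2663
x = cos φ₁ sin φ₂ − sin φ₁ cos φ₂ cos Δλ = (0.5102)(-0.9302) − (0.8601)(0.3671)(-0.6881) = -0.2574
θ = atan2(y, x) = -134.02°; adding 360° gives 226.0°.

226.0°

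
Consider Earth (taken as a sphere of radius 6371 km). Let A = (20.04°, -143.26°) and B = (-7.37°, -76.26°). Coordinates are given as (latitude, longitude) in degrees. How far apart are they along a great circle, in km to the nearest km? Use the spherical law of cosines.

7932 km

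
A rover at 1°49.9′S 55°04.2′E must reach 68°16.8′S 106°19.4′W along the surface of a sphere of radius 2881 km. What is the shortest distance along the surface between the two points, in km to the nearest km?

With latitudes φ₁ = -1.832°, φ₂ = -68.280° and longitude difference Δλ = -161.393°:
Haversine: a = sin²(Δφ/2) + cos φ₁ cos φ₂ sin²(Δλ/2) = 0.3002 + (0.9995)(0.3701)(0.9739) = 0.66043.
Central angle c = 2·arcsin(√a) = 1.89743 rad.
Distance = R·c = 2881 × 1.8974 ≈ 5466 km.

5466 km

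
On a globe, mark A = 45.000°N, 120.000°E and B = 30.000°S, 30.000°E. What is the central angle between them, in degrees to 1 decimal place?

With latitudes φ₁ = 45.000°, φ₂ = -30.000° and longitude difference Δλ = -90.000°:
cos c = sin φ₁ sin φ₂ + cos φ₁ cos φ₂ cos Δλ = (0.7071)(-0.5000) + (0.7071)(0.8660)(0.0000) = -0.35355,
so c = arccos(-0.35355) = 1.93216 rad.
So the angular separation is 110.7°.

110.7°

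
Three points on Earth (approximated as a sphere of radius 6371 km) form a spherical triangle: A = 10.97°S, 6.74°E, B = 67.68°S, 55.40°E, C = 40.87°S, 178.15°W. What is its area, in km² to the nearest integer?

10953629 km²

Side lengths (central angles): a = 1.1211, b = 2.2334, c = 1.1348 rad; semiperimeter s = 2.2446.
By l'Huilier's theorem, tan(E/4) = √[tan(s/2) tan((s−a)/2) tan((s−b)/2) tan((s−c)/2)], giving spherical excess E = 0.2699 rad.
Area = E·R² = 0.2699 × (6371)² ≈ 10953629 km².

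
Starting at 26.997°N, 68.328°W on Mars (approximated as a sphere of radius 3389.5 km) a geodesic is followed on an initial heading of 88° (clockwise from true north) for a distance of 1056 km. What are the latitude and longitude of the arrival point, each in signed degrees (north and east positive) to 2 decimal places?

26.21°, -48.36°

Angular distance δ = d/R = 1056/3389.5 = 0.31155 rad; initial bearing θ = 1.5359 rad.
sin φ₂ = sin φ₁ cos δ + cos φ₁ sin δ cos θ = (0.4539)(0.9519) + (0.8910)(0.3065)(0.0349) = 0.4416, so φ₂ = 26.21°.
Δλ = atan2(sin θ sin δ cos φ₁, cos δ − sin φ₁ sin φ₂) = atan2(0.2730, 0.7514) = 19.965°.
λ₂ = -68.328° + 19.965° = -48.36°.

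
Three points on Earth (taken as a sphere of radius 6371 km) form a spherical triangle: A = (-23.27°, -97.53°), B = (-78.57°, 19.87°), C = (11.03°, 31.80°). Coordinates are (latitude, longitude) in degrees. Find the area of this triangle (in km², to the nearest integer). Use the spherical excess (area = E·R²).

Side lengths (central angles): a = 1.5680, b = 2.2745, c = 1.2625 rad; semiperimeter s = 2.5525.
By l'Huilier's theorem, tan(E/4) = √[tan(s/2) tan((s−a)/2) tan((s−b)/2) tan((s−c)/2)], giving spherical excess E = 1.6290 rad.
Area = E·R² = 1.6290 × (6371)² ≈ 66118590 km².

66118590 km²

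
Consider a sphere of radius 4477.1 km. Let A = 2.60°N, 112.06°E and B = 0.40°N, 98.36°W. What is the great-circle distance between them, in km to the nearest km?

With latitudes φ₁ = 2.600°, φ₂ = 0.400° and longitude difference Δλ = 149.580°:
cos c = sin φ₁ sin φ₂ + cos φ₁ cos φ₂ cos Δλ = (0.0454)(0.0070) + (0.9990)(1.0000)(-0.8623) = -0.86111,
so c = arccos(-0.86111) = 2.60825 rad.
Distance = R·c = 4477.1 × 2.6082 ≈ 11677 km.

11677 km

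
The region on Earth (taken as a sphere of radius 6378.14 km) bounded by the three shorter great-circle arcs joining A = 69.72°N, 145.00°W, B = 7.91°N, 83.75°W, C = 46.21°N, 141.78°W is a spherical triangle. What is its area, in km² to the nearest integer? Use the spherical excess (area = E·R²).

9993719 km²

Side lengths (central angles): a = 1.0903, b = 0.4113, c = 1.2722 rad; semiperimeter s = 1.3868.
By l'Huilier's theorem, tan(E/4) = √[tan(s/2) tan((s−a)/2) tan((s−b)/2) tan((s−c)/2)], giving spherical excess E = 0.2457 rad.
Area = E·R² = 0.2457 × (6378.14)² ≈ 9993719 km².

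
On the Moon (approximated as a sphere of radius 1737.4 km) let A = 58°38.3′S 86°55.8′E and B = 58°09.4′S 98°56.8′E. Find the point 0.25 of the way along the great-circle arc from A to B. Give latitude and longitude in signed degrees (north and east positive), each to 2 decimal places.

The central angle between A and B is δ = 0.1101 rad.
With f = 0.25, the slerp weights are sin((1−f)δ)/sin δ = 0.7507 and sin(fδ)/sin δ = 0.2505.
Weighted sum of the unit vectors: (0.7507)·(0.0279,0.5197,-0.8539) + (0.2505)·(-0.0820,0.5212,-0.8495) = (0.0004, 0.5207, -0.8538).
Converting back: φ = atan2(z, √(x²+y²)) = -58.62°, λ = atan2(y, x) = 89.96°.

-58.62°, 89.96°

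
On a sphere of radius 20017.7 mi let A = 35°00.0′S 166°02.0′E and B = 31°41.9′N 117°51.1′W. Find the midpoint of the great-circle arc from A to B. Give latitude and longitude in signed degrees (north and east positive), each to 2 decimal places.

-2.10°, -155.06°

The central angle between A and B is δ = 1.7053 rad.
With f = 0.5, the slerp weights are sin((1−f)δ)/sin δ = 0.7599 and sin(fδ)/sin δ = 0.7599.
Weighted sum of the unit vectors: (0.7599)·(-0.7949,0.1977,-0.5736) + (0.7599)·(-0.3975,-0.7523,0.5254) = (-0.9061, -0.4214, -0.0366).
Converting back: φ = atan2(z, √(x²+y²)) = -2.10°, λ = atan2(y, x) = -155.06°.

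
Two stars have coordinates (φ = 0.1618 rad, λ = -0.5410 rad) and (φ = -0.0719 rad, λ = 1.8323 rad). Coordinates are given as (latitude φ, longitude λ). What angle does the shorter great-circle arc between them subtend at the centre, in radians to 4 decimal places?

2.3738 rad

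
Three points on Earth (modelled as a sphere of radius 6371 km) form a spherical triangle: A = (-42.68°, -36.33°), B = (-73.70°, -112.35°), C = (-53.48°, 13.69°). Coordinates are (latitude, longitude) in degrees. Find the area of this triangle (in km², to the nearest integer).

Side lengths (central angles): a = 0.8324, b = 0.5990, c = 0.7947 rad; semiperimeter s = 1.1131.
By l'Huilier's theorem, tan(E/4) = √[tan(s/2) tan((s−a)/2) tan((s−b)/2) tan((s−c)/2)], giving spherical excess E = 0.2433 rad.
Area = E·R² = 0.2433 × (6371)² ≈ 9874584 km².

9874584 km²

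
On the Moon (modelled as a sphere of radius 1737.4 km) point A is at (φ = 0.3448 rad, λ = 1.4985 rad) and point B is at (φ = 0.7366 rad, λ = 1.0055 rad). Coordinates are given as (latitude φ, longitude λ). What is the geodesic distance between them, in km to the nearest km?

993 km

In radians: φ₁ = 0.3448, φ₂ = 0.7366, Δλ = -28.247° = -0.4930 rad.
Haversine: a = sin²(Δφ/2) + cos φ₁ cos φ₂ sin²(Δλ/2) = 0.0379 + (0.9411)(0.7408)(0.0595) = 0.07940.
Central angle c = 2·arcsin(√a) = 0.57129 rad.
Distance = R·c = 1737.4 × 0.5713 ≈ 993 km.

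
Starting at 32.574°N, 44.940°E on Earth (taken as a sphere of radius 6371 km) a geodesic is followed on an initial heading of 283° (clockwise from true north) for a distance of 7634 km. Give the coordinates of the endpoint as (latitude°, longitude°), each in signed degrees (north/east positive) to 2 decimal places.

Angular distance δ = d/R = 7634/6371 = 1.19824 rad; initial bearing θ = 4.9393 rad.
sin φ₂ = sin φ₁ cos δ + cos φ₁ sin δ cos θ = (0.5384)(0.3640) + (0.8427)(0.9314)(0.2250) = 0.3725, so φ₂ = 21.87°.
Δλ = atan2(sin θ sin δ cos φ₁, cos δ − sin φ₁ sin φ₂) = atan2(-0.7648, 0.1634) = -77.938°.
λ₂ = 44.940° − 77.938° = -33.00°.

21.87°, -33.00°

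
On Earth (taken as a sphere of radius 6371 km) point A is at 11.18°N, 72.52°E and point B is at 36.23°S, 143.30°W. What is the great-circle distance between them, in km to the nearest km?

15471 km

Let φ₁ = 0.1951 rad, φ₂ = -0.6323 rad, and Δλ = 2.5164 rad.
Haversine: a = sin²(Δφ/2) + cos φ₁ cos φ₂ sin²(Δλ/2) = 0.1616 + (0.9810)(0.8067)(0.9054) = 0.87813.
Central angle c = 2·arcsin(√a) = 2.42838 rad.
Distance = R·c = 6371 × 2.4284 ≈ 15471 km.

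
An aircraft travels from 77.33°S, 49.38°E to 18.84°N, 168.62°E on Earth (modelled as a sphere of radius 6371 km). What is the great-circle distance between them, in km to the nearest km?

Let φ₁ = -1.3497 rad, φ₂ = 0.3288 rad, and Δλ = 2.0811 rad.
cos c = sin φ₁ sin φ₂ + cos φ₁ cos φ₂ cos Δλ = (-0.9756)(0.3229) + (0.2193)(0.9464)(-0.4885) = -0.41646,
so c = arccos(-0.41646) = 2.00035 rad.
Distance = R·c = 6371 × 2.0003 ≈ 12744 km.

12744 km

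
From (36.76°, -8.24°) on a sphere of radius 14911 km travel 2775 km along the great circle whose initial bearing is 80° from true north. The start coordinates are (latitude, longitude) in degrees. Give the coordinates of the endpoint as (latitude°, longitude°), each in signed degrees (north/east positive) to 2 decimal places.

37.87°, 5.11°

Angular distance δ = d/R = 2775/14911 = 0.18610 rad; initial bearing θ = 1.3963 rad.
sin φ₂ = sin φ₁ cos δ + cos φ₁ sin δ cos θ = (0.5985)(0.9827) + (0.8011)(0.1850)(0.1736) = 0.6139, so φ₂ = 37.87°.
Δλ = atan2(sin θ sin δ cos φ₁, cos δ − sin φ₁ sin φ₂) = atan2(0.1460, 0.6154) = 13.346°.
λ₂ = -8.240° + 13.346° = 5.11°.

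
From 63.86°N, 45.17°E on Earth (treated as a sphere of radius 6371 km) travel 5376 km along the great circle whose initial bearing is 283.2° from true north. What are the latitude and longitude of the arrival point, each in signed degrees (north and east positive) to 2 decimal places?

Angular distance δ = d/R = 5376/6371 = 0.84382 rad; initial bearing θ = 4.9428 rad.
sin φ₂ = sin φ₁ cos δ + cos φ₁ sin δ cos θ = (0.8977)(0.6646) + (0.4406)(0.7472)(0.2284) = 0.6718, so φ₂ = 42.21°.
Δλ = atan2(sin θ sin δ cos φ₁, cos δ − sin φ₁ sin φ₂) = atan2(-0.3205, 0.0615) = -79.134°.
λ₂ = 45.170° − 79.134° = -33.96°.

42.21°, -33.96°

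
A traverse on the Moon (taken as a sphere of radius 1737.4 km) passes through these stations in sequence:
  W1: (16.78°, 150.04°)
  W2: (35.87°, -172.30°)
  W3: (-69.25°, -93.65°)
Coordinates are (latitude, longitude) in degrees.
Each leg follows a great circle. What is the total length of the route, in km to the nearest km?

4787 km

Leg W1→W2: central angle 0.6707 rad, distance 1165.4 km.
Leg W2→W3: central angle 2.0845 rad, distance 3621.7 km.
Total: 1165.4 + 3621.7 ≈ 4787 km.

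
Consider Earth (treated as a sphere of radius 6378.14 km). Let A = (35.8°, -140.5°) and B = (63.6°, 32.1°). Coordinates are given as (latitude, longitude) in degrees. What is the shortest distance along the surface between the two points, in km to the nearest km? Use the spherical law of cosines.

In radians: φ₁ = 0.6248, φ₂ = 1.1100, Δλ = 172.600° = 3.0124 rad.
cos c = sin φ₁ sin φ₂ + cos φ₁ cos φ₂ cos Δλ = (0.5850)(0.8957) + (0.8111)(0.4446)(-0.9917) = 0.16633,
so c = arccos(0.16633) = 1.40369 rad.
Distance = R·c = 6378.14 × 1.4037 ≈ 8953 km.

8953 km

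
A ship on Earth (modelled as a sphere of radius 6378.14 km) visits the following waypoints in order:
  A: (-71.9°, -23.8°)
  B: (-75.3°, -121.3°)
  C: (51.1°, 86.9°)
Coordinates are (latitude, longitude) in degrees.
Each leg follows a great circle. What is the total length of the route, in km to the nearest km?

Leg A→B: central angle 0.4296 rad, distance 2740.3 km.
Leg B→C: central angle 2.6752 rad, distance 17062.9 km.
Total: 2740.3 + 17062.9 ≈ 19803 km.

19803 km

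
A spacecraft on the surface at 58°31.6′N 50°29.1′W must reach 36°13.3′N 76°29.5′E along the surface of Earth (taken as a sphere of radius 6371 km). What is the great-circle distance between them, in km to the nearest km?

8394 km

With latitudes φ₁ = 58.527°, φ₂ = 36.222° and longitude difference Δλ = 126.977°:
cos c = sin φ₁ sin φ₂ + cos φ₁ cos φ₂ cos Δλ = (0.8529)(0.5909) + (0.5221)(0.8067)(-0.6015) = 0.25063,
so c = arccos(0.25063) = 1.31746 rad.
Distance = R·c = 6371 × 1.3175 ≈ 8394 km.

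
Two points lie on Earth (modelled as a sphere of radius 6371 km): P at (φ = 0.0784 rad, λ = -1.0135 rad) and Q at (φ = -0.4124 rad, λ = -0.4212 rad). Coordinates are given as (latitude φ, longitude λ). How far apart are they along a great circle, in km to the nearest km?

4828 km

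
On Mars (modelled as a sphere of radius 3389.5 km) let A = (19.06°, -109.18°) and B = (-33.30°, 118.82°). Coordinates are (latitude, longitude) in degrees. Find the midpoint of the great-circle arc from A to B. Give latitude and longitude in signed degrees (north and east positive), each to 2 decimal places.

-16.92°, -167.33°

Central angle δ = 2.3573 rad. Interpolating on the sphere with fraction f = 0.5:
P = [sin((1−f)δ)·A + sin(fδ)·B] / sin δ = 1.3083·A + 1.3083·B in Cartesian coordinates,
giving P = (-0.9334, -0.2099, -0.2911), i.e. latitude -16.92°, longitude -167.33°.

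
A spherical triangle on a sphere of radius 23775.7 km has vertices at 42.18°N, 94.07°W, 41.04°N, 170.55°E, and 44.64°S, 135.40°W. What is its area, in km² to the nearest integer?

Side lengths (central angles): a = 1.7176, b = 1.6467, c = 1.1718 rad; semiperimeter s = 2.2681.
By l'Huilier's theorem, tan(E/4) = √[tan(s/2) tan((s−a)/2) tan((s−b)/2) tan((s−c)/2)], giving spherical excess E = 1.3266 rad.
Area = E·R² = 1.3266 × (23775.7)² ≈ 749891956 km².

749891956 km²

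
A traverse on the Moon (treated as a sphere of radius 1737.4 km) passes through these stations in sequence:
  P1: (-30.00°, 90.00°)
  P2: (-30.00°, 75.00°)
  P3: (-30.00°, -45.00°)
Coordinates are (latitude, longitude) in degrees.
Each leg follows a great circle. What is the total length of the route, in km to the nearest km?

Leg P1→P2: central angle 0.2266 rad, distance 393.6 km.
Leg P2→P3: central angle 1.6961 rad, distance 2946.8 km.
Total: 393.6 + 2946.8 ≈ 3340 km.

3340 km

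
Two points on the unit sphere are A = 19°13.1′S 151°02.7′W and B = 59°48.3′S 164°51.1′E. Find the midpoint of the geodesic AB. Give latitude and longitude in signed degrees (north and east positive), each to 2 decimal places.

-41.45°, -166.05°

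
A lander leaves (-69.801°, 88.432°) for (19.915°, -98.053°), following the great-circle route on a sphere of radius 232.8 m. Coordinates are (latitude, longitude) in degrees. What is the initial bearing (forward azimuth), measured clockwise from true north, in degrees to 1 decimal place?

With φ₁ = -1.2183, φ₂ = 0.3476, Δλ = 3.0284 rad, the forward-azimuth formula gives
θ = atan2( sin Δλ cos φ₂ , cos φ₁ sin φ₂ − sin φ₁ cos φ₂ cos Δλ ) = atan2(0.1062, -0.7591) = 172.04°.
So the initial bearing is 172.0°.

172.0°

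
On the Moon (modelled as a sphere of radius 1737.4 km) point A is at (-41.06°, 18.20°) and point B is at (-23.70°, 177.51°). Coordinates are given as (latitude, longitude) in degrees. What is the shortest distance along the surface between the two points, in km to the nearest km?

3410 km

In radians: φ₁ = -0.7166, φ₂ = -0.4136, Δλ = 159.310° = 2.7805 rad.
Haversine: a = sin²(Δφ/2) + cos φ₁ cos φ₂ sin²(Δλ/2) = 0.0228 + (0.7540)(0.9157)(0.9678) = 0.69094.
Central angle c = 2·arcsin(√a) = 1.96263 rad.
Distance = R·c = 1737.4 × 1.9626 ≈ 3410 km.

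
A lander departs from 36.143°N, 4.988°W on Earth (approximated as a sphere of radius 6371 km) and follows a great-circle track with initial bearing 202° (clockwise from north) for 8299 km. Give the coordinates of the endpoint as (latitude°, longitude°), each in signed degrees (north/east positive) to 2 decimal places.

Angular distance δ = d/R = 8299/6371 = 1.30262 rad; initial bearing θ = 3.5256 rad.
sin φ₂ = sin φ₁ cos δ + cos φ₁ sin δ cos θ = (0.5898)(0.2650) + (0.8075)(0.9643)(-0.9272) = -0.5657, so φ₂ = -34.45°.
Δλ = atan2(sin θ sin δ cos φ₁, cos δ − sin φ₁ sin φ₂) = atan2(-0.2917, 0.5986) = -25.979°.
λ₂ = -4.988° − 25.979° = -30.97°.

-34.45°, -30.97°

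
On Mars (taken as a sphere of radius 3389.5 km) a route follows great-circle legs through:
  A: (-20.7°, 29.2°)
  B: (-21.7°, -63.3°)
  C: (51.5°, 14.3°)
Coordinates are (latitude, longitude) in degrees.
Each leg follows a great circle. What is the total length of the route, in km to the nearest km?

10896 km

Leg A→B: central angle 1.4779 rad, distance 5009.3 km.
Leg B→C: central angle 1.7367 rad, distance 5886.6 km.
Total: 5009.3 + 5886.6 ≈ 10896 km.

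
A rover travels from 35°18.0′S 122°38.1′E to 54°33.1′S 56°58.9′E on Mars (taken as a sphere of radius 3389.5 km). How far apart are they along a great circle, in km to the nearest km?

With latitudes φ₁ = -35.300°, φ₂ = -54.552° and longitude difference Δλ = -65.653°:
Haversine: a = sin²(Δφ/2) + cos φ₁ cos φ₂ sin²(Δλ/2) = 0.0280 + (0.8161)(0.5800)(0.2939) = 0.16706.
Central angle c = 2·arcsin(√a) = 0.84212 rad.
Distance = R·c = 3389.5 × 0.8421 ≈ 2854 km.

2854 km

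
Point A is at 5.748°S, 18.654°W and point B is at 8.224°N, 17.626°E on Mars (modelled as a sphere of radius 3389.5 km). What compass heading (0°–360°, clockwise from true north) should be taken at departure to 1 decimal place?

69.2°

With φ₁ = -0.1003, φ₂ = 0.1435, Δλ = 0.6332 rad, the forward-azimuth formula gives
θ = atan2( sin Δλ cos φ₂ , cos φ₁ sin φ₂ − sin φ₁ cos φ₂ cos Δλ ) = atan2(0.5856, 0.2222) = 69.22°.
So the initial bearing is 69.2°.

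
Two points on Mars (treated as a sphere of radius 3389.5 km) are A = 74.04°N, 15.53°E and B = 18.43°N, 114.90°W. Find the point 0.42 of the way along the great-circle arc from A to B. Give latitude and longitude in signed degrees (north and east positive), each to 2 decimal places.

63.99°, -94.03°

Central angle δ = 1.4356 rad. Interpolating on the sphere with fraction f = 0.42:
P = [sin((1−f)δ)·A + sin(fδ)·B] / sin δ = 0.7465·A + 0.5723·B in Cartesian coordinates,
giving P = (-0.0308, -0.4375, 0.8987), i.e. latitude 63.99°, longitude -94.03°.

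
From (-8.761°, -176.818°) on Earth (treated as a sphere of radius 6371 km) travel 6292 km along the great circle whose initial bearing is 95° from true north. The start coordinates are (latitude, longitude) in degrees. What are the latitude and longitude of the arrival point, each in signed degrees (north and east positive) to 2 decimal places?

-8.96°, -119.49°

Angular distance δ = d/R = 6292/6371 = 0.98760 rad; initial bearing θ = 1.6581 rad.
sin φ₂ = sin φ₁ cos δ + cos φ₁ sin δ cos θ = (-0.1523)(0.5507) + (0.9883)(0.8347)(-0.0872) = -0.1558, so φ₂ = -8.96°.
Δλ = atan2(sin θ sin δ cos φ₁, cos δ − sin φ₁ sin φ₂) = atan2(0.8218, 0.5270) = 57.331°.
λ₂ = -176.818° + 57.331° = -119.49°.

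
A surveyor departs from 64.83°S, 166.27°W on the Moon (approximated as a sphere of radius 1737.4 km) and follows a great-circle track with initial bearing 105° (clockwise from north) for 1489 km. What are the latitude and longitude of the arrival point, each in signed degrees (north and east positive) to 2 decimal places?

-42.51°, -84.17°

Angular distance δ = d/R = 1489/1737.4 = 0.85703 rad; initial bearing θ = 1.8326 rad.
sin φ₂ = sin φ₁ cos δ + cos φ₁ sin δ cos θ = (-0.9050)(0.6547) + (0.4253)(0.7559)(-0.2588) = -0.6757, so φ₂ = -42.51°.
Δλ = atan2(sin θ sin δ cos φ₁, cos δ − sin φ₁ sin φ₂) = atan2(0.3105, 0.0431) = 82.095°.
λ₂ = -166.270° + 82.095° = -84.17°.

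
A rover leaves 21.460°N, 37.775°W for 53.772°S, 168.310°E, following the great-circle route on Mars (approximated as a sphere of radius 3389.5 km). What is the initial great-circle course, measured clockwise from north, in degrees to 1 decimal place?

Δλ = -153.915° = -2.6863 rad.
y = sin Δλ · cos φ₂ = (-0.4397)(0.5910) = -0.2599
x = cos φ₁ sin φ₂ − sin φ₁ cos φ₂ cos Δλ = (0.9307)(-0.8067) − (0.3659)(0.5910)(-0.8981) = -0.5566
θ = atan2(y, x) = -154.97°; adding 360° gives 205.0°.

205.0°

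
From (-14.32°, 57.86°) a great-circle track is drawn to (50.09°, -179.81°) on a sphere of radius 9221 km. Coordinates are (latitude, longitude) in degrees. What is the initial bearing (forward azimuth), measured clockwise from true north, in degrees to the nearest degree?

Δλ = 122.330° = 2.1351 rad.
y = sin Δλ · cos φ₂ = (0.8450)(0.6416) = 0.5421
x = cos φ₁ sin φ₂ − sin φ₁ cos φ₂ cos Δλ = (0.9689)(0.7671) − (-0.2473)(0.6416)(-0.5348) = 0.6584
θ = atan2(y, x) = 39.47°, so the bearing is 39°.

39°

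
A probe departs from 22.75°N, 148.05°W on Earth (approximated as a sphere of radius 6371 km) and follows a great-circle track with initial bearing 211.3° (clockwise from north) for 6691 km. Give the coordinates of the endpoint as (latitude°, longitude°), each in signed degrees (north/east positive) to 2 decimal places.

-29.42°, -179.21°

Angular distance δ = d/R = 6691/6371 = 1.05023 rad; initial bearing θ = 3.6879 rad.
sin φ₂ = sin φ₁ cos δ + cos φ₁ sin δ cos θ = (0.3867)(0.4974) + (0.9222)(0.8675)(-0.8545) = -0.4913, so φ₂ = -29.42°.
Δλ = atan2(sin θ sin δ cos φ₁, cos δ − sin φ₁ sin φ₂) = atan2(-0.4156, 0.6874) = -31.161°.
λ₂ = -148.050° − 31.161° = -179.21°.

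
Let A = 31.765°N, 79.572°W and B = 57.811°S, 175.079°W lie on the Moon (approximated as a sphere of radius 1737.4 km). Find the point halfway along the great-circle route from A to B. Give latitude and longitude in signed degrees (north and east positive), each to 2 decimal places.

-18.44°, -113.14°

The central angle between A and B is δ = 2.0817 rad.
With f = 0.5, the slerp weights are sin((1−f)δ)/sin δ = 0.9892 and sin(fδ)/sin δ = 0.9892.
Weighted sum of the unit vectors: (0.9892)·(0.1539,-0.8362,0.5264) + (0.9892)·(-0.5308,-0.0457,-0.8463) = (-0.3728, -0.8723, -0.3164).
Converting back: φ = atan2(z, √(x²+y²)) = -18.44°, λ = atan2(y, x) = -113.14°.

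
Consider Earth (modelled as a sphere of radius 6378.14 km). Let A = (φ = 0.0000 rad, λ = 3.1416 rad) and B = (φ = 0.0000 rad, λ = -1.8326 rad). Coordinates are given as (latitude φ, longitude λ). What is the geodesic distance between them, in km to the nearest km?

With latitudes φ₁ = 0.000°, φ₂ = 0.000° and longitude difference Δλ = 74.999°:
cos c = sin φ₁ sin φ₂ + cos φ₁ cos φ₂ cos Δλ = (0.0000)(0.0000) + (1.0000)(1.0000)(0.2588) = 0.25883,
so c = arccos(0.25883) = 1.30899 rad.
Distance = R·c = 6378.14 × 1.3090 ≈ 8349 km.

8349 km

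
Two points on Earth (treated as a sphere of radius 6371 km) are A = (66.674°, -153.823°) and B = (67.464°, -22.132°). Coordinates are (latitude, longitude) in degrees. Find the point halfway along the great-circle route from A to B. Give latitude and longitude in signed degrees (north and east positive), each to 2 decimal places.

The central angle between A and B is δ = 0.7269 rad.
With f = 0.5, the slerp weights are sin((1−f)δ)/sin δ = 0.5349 and sin(fδ)/sin δ = 0.5349.
Weighted sum of the unit vectors: (0.5349)·(-0.3554,-0.1747,0.9183) + (0.5349)·(0.3550,-0.1444,0.9236) = (-0.0002, -0.1707, 0.9853).
Converting back: φ = atan2(z, √(x²+y²)) = 80.17°, λ = atan2(y, x) = -90.06°.

80.17°, -90.06°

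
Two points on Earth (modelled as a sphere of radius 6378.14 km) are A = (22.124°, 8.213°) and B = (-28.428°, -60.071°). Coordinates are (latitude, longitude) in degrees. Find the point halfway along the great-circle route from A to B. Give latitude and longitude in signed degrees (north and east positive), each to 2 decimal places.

Central angle δ = 1.4483 rad. Interpolating on the sphere with fraction f = 0.5:
P = [sin((1−f)δ)·A + sin(fδ)·B] / sin δ = 0.6675·A + 0.6675·B in Cartesian coordinates,
giving P = (0.9049, -0.4204, -0.0664), i.e. latitude -3.81°, longitude -24.92°.

-3.81°, -24.92°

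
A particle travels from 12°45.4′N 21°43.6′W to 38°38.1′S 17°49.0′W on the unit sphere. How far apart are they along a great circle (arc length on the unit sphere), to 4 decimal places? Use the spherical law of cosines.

0.8992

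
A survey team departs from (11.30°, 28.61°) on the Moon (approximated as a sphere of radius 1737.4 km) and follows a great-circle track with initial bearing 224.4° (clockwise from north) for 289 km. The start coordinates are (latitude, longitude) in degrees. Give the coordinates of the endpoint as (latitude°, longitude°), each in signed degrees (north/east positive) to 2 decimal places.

4.43°, 21.94°

Angular distance δ = d/R = 289/1737.4 = 0.16634 rad; initial bearing θ = 3.9165 rad.
sin φ₂ = sin φ₁ cos δ + cos φ₁ sin δ cos θ = (0.1959)(0.9862) + (0.9806)(0.1656)(-0.7145) = 0.0772, so φ₂ = 4.43°.
Δλ = atan2(sin θ sin δ cos φ₁, cos δ − sin φ₁ sin φ₂) = atan2(-0.1136, 0.9711) = -6.672°.
λ₂ = 28.610° − 6.672° = 21.94°.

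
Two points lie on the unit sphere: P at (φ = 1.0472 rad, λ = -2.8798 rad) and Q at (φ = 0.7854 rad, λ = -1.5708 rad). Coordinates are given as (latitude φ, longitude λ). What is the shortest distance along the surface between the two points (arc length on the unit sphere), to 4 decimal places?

0.7900

With latitudes φ₁ = 60.000°, φ₂ = 45.000° and longitude difference Δλ = 75.000°:
cos c = sin φ₁ sin φ₂ + cos φ₁ cos φ₂ cos Δλ = (0.8660)(0.7071) + (0.5000)(0.7071)(0.2588) = 0.70388,
so c = arccos(0.70388) = 0.78995 rad.
On the unit sphere the arc length equals the central angle: 0.7900.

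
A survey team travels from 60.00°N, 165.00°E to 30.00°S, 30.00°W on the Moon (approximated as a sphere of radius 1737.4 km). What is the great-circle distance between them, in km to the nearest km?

Let φ₁ = 1.0472 rad, φ₂ = -0.5236 rad, and Δλ = 2.8798 rad.
cos c = sin φ₁ sin φ₂ + cos φ₁ cos φ₂ cos Δλ = (0.8660)(-0.5000) + (0.5000)(0.8660)(-0.9659) = -0.85127,
so c = arccos(-0.85127) = 2.58920 rad.
Distance = R·c = 1737.4 × 2.5892 ≈ 4498 km.

4498 km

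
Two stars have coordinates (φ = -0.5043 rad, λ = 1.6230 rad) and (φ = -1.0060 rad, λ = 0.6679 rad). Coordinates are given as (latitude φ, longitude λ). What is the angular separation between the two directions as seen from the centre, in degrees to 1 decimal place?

47.3°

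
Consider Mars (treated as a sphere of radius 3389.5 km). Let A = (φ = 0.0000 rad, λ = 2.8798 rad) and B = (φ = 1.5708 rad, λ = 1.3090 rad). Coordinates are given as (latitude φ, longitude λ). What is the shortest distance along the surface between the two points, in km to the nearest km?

5324 km

In radians: φ₁ = 0.0000, φ₂ = 1.5708, Δλ = -90.000° = -1.5708 rad.
cos c = sin φ₁ sin φ₂ + cos φ₁ cos φ₂ cos Δλ = (0.0000)(1.0000) + (1.0000)(-0.0000)(-0.0000) = 0.00000,
so c = arccos(0.00000) = 1.57080 rad.
Distance = R·c = 3389.5 × 1.5708 ≈ 5324 km.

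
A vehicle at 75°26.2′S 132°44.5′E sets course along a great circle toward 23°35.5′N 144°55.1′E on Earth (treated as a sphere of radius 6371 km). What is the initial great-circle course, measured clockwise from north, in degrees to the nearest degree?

11°

With φ₁ = -1.3166, φ₂ = 0.4118, Δλ = 0.2125 rad, the forward-azimuth formula gives
θ = atan2( sin Δλ cos φ₂ , cos φ₁ sin φ₂ − sin φ₁ cos φ₂ cos Δλ ) = atan2(0.1933, 0.9677) = 11.30°.
So the initial bearing is 11°.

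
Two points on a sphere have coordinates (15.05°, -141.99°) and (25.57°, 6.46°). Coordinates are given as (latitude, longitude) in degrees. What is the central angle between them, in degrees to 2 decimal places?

129.07°

In radians: φ₁ = 0.2627, φ₂ = 0.4463, Δλ = 148.450° = 2.5909 rad.
Haversine: a = sin²(Δφ/2) + cos φ₁ cos φ₂ sin²(Δλ/2) = 0.0084 + (0.9657)(0.9021)(0.9261) = 0.81514.
Central angle c = 2·arcsin(√a) = 2.25271 rad.
So the angular separation is 129.07°.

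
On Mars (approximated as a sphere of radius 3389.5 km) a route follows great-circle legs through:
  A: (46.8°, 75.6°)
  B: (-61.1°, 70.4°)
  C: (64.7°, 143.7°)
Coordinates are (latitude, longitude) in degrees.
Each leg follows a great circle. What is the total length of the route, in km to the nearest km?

14497 km

Leg A→B: central angle 1.8846 rad, distance 6388.0 km.
Leg B→C: central angle 2.3923 rad, distance 8108.6 km.
Total: 6388.0 + 8108.6 ≈ 14497 km.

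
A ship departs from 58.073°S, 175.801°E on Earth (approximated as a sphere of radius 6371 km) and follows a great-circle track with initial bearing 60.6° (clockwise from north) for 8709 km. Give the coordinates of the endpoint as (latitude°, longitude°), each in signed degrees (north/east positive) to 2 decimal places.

4.73°, -125.32°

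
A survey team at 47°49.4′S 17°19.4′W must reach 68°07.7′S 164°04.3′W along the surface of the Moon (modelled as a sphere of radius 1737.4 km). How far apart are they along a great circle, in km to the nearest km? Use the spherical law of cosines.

Let φ₁ = -0.8347 rad, φ₂ = -1.1891 rad, and Δλ = -2.5612 rad.
cos c = sin φ₁ sin φ₂ + cos φ₁ cos φ₂ cos Δλ = (-0.7411)(-0.9280) + (0.6714)(0.3725)(-0.8363) = 0.47857,
so c = arccos(0.47857) = 1.07178 rad.
Distance = R·c = 1737.4 × 1.0718 ≈ 1862 km.

1862 km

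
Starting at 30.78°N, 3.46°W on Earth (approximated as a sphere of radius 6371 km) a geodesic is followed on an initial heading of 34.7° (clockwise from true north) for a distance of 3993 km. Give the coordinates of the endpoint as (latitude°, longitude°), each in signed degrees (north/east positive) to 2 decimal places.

Angular distance δ = d/R = 3993/6371 = 0.62675 rad; initial bearing θ = 0.6056 rad.
sin φ₂ = sin φ₁ cos δ + cos φ₁ sin δ cos θ = (0.5117)(0.8099) + (0.8591)(0.5865)(0.8221) = 0.8288, so φ₂ = 55.97°.
Δλ = atan2(sin θ sin δ cos φ₁, cos δ − sin φ₁ sin φ₂) = atan2(0.2869, 0.3858) = 36.630°.
λ₂ = -3.460° + 36.630° = 33.17°.

55.97°, 33.17°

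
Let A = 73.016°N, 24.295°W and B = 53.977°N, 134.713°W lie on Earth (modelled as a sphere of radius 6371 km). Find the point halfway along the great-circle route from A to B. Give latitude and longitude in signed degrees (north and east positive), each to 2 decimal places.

72.46°, -105.33°

Central angle δ = 0.7762 rad. Interpolating on the sphere with fraction f = 0.5:
P = [sin((1−f)δ)·A + sin(fδ)·B] / sin δ = 0.5402·A + 0.5402·B in Cartesian coordinates,
giving P = (-0.0797, -0.2907, 0.9535), i.e. latitude 72.46°, longitude -105.33°.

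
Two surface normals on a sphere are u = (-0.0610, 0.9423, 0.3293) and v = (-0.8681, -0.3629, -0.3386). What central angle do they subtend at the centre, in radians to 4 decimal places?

u·v = -0.4005; |u| = 1.0000, |v| = 1.0000.
cos θ = (u·v)/(|u||v|) = -0.4005, so θ = 1.9829 rad.

1.9829 rad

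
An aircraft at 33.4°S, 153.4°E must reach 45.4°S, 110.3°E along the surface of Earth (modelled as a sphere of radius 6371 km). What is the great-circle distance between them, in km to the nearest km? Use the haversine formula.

With latitudes φ₁ = -33.400°, φ₂ = -45.400° and longitude difference Δλ = -43.100°:
Haversine: a = sin²(Δφ/2) + cos φ₁ cos φ₂ sin²(Δλ/2) = 0.0109 + (0.8348)(0.7022)(0.1349) = 0.09001.
Central angle c = 2·arcsin(√a) = 0.60944 rad.
Distance = R·c = 6371 × 0.6094 ≈ 3883 km.

3883 km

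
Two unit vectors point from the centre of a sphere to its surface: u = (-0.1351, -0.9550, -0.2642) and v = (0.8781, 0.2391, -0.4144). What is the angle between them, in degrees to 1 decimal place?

u·v = -0.2375; |u| = 1.0000, |v| = 1.0000.
cos θ = (u·v)/(|u||v|) = -0.2375, so θ = 103.7°.

103.7°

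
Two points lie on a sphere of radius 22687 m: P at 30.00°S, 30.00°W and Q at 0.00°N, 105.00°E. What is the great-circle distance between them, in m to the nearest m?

In radians: φ₁ = -0.5236, φ₂ = 0.0000, Δλ = 135.000° = 2.3562 rad.
cos c = sin φ₁ sin φ₂ + cos φ₁ cos φ₂ cos Δλ = (-0.5000)(0.0000) + (0.8660)(1.0000)(-0.7071) = -0.61237,
so c = arccos(-0.61237) = 2.22985 rad.
Distance = R·c = 22687 × 2.2299 ≈ 50589 m.

50589 m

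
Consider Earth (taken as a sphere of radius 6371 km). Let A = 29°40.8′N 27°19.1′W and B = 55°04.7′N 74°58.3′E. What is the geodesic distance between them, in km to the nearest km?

8065 km

With latitudes φ₁ = 29.680°, φ₂ = 55.078° and longitude difference Δλ = 102.290°:
Haversine: a = sin²(Δφ/2) + cos φ₁ cos φ₂ sin²(Δλ/2) = 0.0483 + (0.8688)(0.5725)(0.6064) = 0.34994.
Central angle c = 2·arcsin(√a) = 1.26597 rad.
Distance = R·c = 6371 × 1.2660 ≈ 8065 km.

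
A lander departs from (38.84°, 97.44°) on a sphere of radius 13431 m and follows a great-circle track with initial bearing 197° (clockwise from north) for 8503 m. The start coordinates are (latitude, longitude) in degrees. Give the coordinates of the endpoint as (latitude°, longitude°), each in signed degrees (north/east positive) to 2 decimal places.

3.72°, 87.46°

Angular distance δ = d/R = 8503/13431 = 0.63309 rad; initial bearing θ = 3.4383 rad.
sin φ₂ = sin φ₁ cos δ + cos φ₁ sin δ cos θ = (0.6271)(0.8062) + (0.7789)(0.5916)(-0.9563) = 0.0649, so φ₂ = 3.72°.
Δλ = atan2(sin θ sin δ cos φ₁, cos δ − sin φ₁ sin φ₂) = atan2(-0.1347, 0.7655) = -9.982°.
λ₂ = 97.440° − 9.982° = 87.46°.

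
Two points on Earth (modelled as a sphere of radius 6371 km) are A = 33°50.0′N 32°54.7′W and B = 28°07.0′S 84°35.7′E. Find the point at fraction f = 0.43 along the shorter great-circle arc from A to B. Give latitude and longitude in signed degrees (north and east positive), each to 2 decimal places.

Central angle δ = 2.2152 rad. Interpolating on the sphere with fraction f = 0.43:
P = [sin((1−f)δ)·A + sin(fδ)·B] / sin δ = 1.1920·A + 1.0194·B in Cartesian coordinates,
giving P = (0.9159, 0.3571, 0.1833), i.e. latitude 10.56°, longitude 21.30°.

10.56°, 21.30°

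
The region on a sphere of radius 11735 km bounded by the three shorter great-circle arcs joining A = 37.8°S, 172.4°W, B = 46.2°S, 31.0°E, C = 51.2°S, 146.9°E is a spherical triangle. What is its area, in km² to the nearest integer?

Side lengths (central angles): a = 1.1885, b = 0.5490, c = 1.6304 rad; semiperimeter s = 1.6840.
By l'Huilier's theorem, tan(E/4) = √[tan(s/2) tan((s−a)/2) tan((s−b)/2) tan((s−c)/2)], giving spherical excess E = 0.2778 rad.
Area = E·R² = 0.2778 × (11735)² ≈ 38255157 km².

38255157 km²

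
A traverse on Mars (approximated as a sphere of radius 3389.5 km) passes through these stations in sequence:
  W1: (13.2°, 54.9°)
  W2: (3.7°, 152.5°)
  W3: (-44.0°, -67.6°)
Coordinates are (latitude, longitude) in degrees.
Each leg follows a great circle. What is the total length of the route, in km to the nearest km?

Leg W1→W2: central angle 1.6848 rad, distance 5710.6 km.
Leg W2→W3: central angle 2.2067 rad, distance 7479.7 km.
Total: 5710.6 + 7479.7 ≈ 13190 km.

13190 km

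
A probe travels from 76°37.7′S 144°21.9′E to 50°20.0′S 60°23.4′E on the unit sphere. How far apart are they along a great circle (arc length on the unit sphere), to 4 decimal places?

0.7007

Let φ₁ = -1.3374 rad, φ₂ = -0.8785 rad, and Δλ = -1.4656 rad.
cos c = sin φ₁ sin φ₂ + cos φ₁ cos φ₂ cos Δλ = (-0.9729)(-0.7698) + (0.2313)(0.6383)(0.1050) = 0.76440,
so c = arccos(0.76440) = 0.70069 rad.
On the unit sphere the arc length equals the central angle: 0.7007.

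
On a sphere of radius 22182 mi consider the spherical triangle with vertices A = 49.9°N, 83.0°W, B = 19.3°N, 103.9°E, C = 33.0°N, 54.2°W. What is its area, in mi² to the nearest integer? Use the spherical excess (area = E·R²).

Side lengths (central angles): a = 2.1584, b = 0.4735, c = 1.9291 rad; semiperimeter s = 2.2805.
By l'Huilier's theorem, tan(E/4) = √[tan(s/2) tan((s−a)/2) tan((s−b)/2) tan((s−c)/2)], giving spherical excess E = 0.6858 rad.
Area = E·R² = 0.6858 × (22182)² ≈ 337457033 mi².

337457033 mi²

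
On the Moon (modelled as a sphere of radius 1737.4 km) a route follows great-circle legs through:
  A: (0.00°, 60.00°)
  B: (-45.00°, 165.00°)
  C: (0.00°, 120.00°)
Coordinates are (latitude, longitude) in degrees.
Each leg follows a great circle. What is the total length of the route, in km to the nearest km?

Leg A→B: central angle 1.7548 rad, distance 3048.9 km.
Leg B→C: central angle 1.0472 rad, distance 1819.4 km.
Total: 3048.9 + 1819.4 ≈ 4868 km.

4868 km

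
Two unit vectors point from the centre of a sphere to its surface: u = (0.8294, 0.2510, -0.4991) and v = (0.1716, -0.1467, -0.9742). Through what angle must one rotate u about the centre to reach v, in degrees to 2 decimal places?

u·v = 0.5917; |u| = 1.0000, |v| = 1.0000.
cos θ = (u·v)/(|u||v|) = 0.5917, so θ = 53.72°.

53.72°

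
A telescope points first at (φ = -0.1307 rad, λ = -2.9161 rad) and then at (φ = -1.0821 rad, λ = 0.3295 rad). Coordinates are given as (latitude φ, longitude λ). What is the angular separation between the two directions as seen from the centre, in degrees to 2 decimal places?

110.36°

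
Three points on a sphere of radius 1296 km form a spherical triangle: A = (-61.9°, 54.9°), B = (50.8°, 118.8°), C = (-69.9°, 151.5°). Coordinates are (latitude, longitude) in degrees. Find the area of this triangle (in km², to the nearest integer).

1989482 km²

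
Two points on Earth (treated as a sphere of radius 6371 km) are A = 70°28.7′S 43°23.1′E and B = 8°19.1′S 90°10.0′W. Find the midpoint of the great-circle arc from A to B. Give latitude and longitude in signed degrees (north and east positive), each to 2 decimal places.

Central angle δ = 1.6624 rad. Interpolating on the sphere with fraction f = 0.5:
P = [sin((1−f)δ)·A + sin(fδ)·B] / sin δ = 0.7418·A + 0.7418·B in Cartesian coordinates,
giving P = (0.1780, -0.5638, -0.8065), i.e. latitude -53.76°, longitude -72.47°.

-53.76°, -72.47°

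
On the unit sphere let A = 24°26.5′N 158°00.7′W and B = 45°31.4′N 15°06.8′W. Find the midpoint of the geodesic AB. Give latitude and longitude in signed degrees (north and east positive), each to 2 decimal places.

Central angle δ = 1.7859 rad. Interpolating on the sphere with fraction f = 0.5:
P = [sin((1−f)δ)·A + sin(fδ)·B] / sin δ = 0.7973·A + 0.7973·B in Cartesian coordinates,
giving P = (-0.1338, -0.4174, 0.8988), i.e. latitude 64.00°, longitude -107.77°.

64.00°, -107.77°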